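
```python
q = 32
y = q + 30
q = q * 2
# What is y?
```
Trace:
  q=32
  q=32, y=62
  q=64, y=62

Final answer: 62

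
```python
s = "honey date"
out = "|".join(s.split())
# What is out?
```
Trace:
  s='honey date'
  s='honey date', out='honey|date'

Final answer: 'honey|date'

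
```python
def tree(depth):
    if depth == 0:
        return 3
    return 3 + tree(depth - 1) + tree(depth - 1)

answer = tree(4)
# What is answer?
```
Call trace (a repeated sub-call is expanded the first time; later identical calls just restate its return value):
tree(depth=4)
  tree(depth=3)
    tree(depth=2)
      tree(depth=1)
        tree(depth=0)
        -> return 3
        tree(depth=0)
        -> return 3
      -> return 9
      tree(depth=1) -> return 9  (same call as traced above)
    -> return 21
    tree(depth=2) -> return 21  (same call as traced above)
  -> return 45
  tree(depth=3) -> return 45  (same call as traced above)
-> return 93

Final answer: 93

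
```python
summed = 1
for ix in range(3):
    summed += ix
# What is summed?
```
Trace:
  summed=1
  summed=1, ix=0
  summed=2, ix=1
  summed=4, ix=2

Final answer: 4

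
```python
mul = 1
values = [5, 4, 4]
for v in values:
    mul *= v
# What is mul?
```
Trace:
  mul=1
  mul=5, v=5
  mul=20, v=4
  mul=80, v=4

Final answer: 80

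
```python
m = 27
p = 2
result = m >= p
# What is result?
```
Trace:
  m=27
  m=27, p=2
  m=27, p=2, result=True

Final answer: True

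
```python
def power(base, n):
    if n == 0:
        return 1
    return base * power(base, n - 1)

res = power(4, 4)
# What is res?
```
Call trace:
power(base=4, n=4)
  power(base=4, n=3)
    power(base=4, n=2)
      power(base=4, n=1)
        power(base=4, n=0)
        -> return 1
      -> return 4
    -> return 16
  -> return 64
-> return 256

Final answer: 256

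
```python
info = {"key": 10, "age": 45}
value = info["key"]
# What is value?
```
Trace:
  info={'key': 10, 'age': 45}
  info={'key': 10, 'age': 45}, value=10

Final answer: 10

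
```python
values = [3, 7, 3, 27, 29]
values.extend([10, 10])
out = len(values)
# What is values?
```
Trace:
  values=[3, 7, 3, 27, 29]
  values=[3, 7, 3, 27, 29, 10, 10]
  values=[3, 7, 3, 27, 29, 10, 10], out=7

Final answer: [3, 7, 3, 27, 29, 10, 10]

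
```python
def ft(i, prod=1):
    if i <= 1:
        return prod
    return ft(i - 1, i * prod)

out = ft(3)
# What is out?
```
Call trace:
ft(i=3, prod=1)
  ft(i=2, prod=3)
    ft(i=1, prod=6)
    -> return 6
  -> return 6
-> return 6

Final answer: 6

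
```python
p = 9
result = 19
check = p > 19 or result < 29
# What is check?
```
Trace:
  p=9
  p=9, result=19
  p=9, result=19, check=True

Final answer: True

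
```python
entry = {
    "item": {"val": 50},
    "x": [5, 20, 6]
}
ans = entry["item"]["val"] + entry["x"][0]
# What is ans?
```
Trace:
  entry={'item': {'val': 50}, 'x': [5, 20, 6]}
  entry={'item': {'val': 50}, 'x': [5, 20, 6]}, ans=55

Final answer: 55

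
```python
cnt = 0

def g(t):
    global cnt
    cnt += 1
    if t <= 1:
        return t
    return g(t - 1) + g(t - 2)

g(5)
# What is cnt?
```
Call trace (a repeated sub-call is expanded the first time; later identical calls just restate its return value):
g(t=5)
  g(t=4)
    g(t=3)
      g(t=2)
        g(t=1)
        -> return 1
        g(t=0)
        -> return 0
      -> return 1
      g(t=1)
      -> return 1
    -> return 2
    g(t=2) -> return 1  (same call as traced above)
  -> return 3
  g(t=3) -> return 2  (same call as traced above)
-> return 5

cnt is incremented once per call, so count the calls in each subtree. Let C(t) = number of calls made by g(t).
C(0) = C(1) = 1 (base case, no recursion); C(t) = 1 + C(t - 1) + C(t - 2) otherwise.
C(2) = 1 + C(1) + C(0) = 1 + 1 + 1 = 3
C(3) = 1 + C(2) + C(1) = 1 + 3 + 1 = 5
C(4) = 1 + C(3) + C(2) = 1 + 5 + 3 = 9
C(5) = 1 + C(4) + C(3) = 1 + 9 + 5 = 15
cnt = C(5) = 15

Final answer: 15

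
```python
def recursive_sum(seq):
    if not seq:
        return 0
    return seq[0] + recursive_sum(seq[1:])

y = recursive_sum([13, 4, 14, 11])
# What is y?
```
Call trace:
recursive_sum(seq=[13, 4, 14, 11])
  recursive_sum(seq=[4, 14, 11])
    recursive_sum(seq=[14, 11])
      recursive_sum(seq=[11])
        recursive_sum(seq=[])
        -> return 0
      -> return 11
    -> return 25
  -> return 29
-> return 42

Final answer: 42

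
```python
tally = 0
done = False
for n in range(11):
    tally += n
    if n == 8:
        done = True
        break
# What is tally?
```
Trace:
  tally=0
  tally=0, done=False
  tally=0, done=False, n=0
  tally=1, done=False, n=1
  tally=3, done=False, n=2
  tally=6, done=False, n=3
  tally=10, done=False, n=4
  tally=15, done=False, n=5
  tally=21, done=False, n=6
  tally=28, done=False, n=7
  tally=36, done=True, n=8

Final answer: 36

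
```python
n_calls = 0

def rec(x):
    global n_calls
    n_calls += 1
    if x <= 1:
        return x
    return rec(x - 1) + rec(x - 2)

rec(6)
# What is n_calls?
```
Call trace (a repeated sub-call is expanded the first time; later identical calls just restate its return value):
rec(x=6)
  rec(x=5)
    rec(x=4)
      rec(x=3)
        rec(x=2)
          rec(x=1)
          -> return 1
          rec(x=0)
          -> return 0
        -> return 1
        rec(x=1)
        -> return 1
      -> return 2
      rec(x=2) -> return 1  (same call as traced above)
    -> return 3
    rec(x=3) -> return 2  (same call as traced above)
  -> return 5
  rec(x=4) -> return 3  (same call as traced above)
-> return 8

n_calls is incremented once per call, so count the calls in each subtree. Let C(x) = number of calls made by rec(x).
C(0) = C(1) = 1 (base case, no recursion); C(x) = 1 + C(x - 1) + C(x - 2) otherwise.
C(2) = 1 + C(1) + C(0) = 1 + 1 + 1 = 3
C(3) = 1 + C(2) + C(1) = 1 + 3 + 1 = 5
C(4) = 1 + C(3) + C(2) = 1 + 5 + 3 = 9
C(5) = 1 + C(4) + C(3) = 1 + 9 + 5 = 15
C(6) = 1 + C(5) + C(4) = 1 + 15 + 9 = 25
n_calls = C(6) = 25

Final answer: 25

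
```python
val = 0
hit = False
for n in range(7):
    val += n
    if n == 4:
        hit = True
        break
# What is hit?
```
Trace:
  val=0
  val=0, hit=False
  val=0, hit=False, n=0
  val=1, hit=False, n=1
  val=3, hit=False, n=2
  val=6, hit=False, n=3
  val=10, hit=True, n=4

Final answer: True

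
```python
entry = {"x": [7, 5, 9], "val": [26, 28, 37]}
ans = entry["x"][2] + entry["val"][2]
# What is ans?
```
Trace:
  entry={'x': [7, 5, 9], 'val': [26, 28, 37]}
  entry={'x': [7, 5, 9], 'val': [26, 28, 37]}, ans=46

Final answer: 46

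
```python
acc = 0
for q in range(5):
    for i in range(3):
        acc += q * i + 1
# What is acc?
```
Trace:
  acc=0
  acc=1, q=0, i=0
  acc=2, q=0, i=1
  acc=3, q=0, i=2
  acc=4, q=1, i=0
  acc=6, q=1, i=1
  acc=9, q=1, i=2
  acc=10, q=2, i=0
  acc=13, q=2, i=1
  acc=18, q=2, i=2
  acc=19, q=3, i=0
  acc=23, q=3, i=1
  acc=30, q=3, i=2
  acc=31, q=4, i=0
  acc=36, q=4, i=1
  acc=45, q=4, i=2

Final answer: 45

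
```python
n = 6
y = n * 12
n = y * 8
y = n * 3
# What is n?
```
Trace:
  n=6
  n=6, y=72
  n=576, y=72
  n=576, y=1728

Final answer: 576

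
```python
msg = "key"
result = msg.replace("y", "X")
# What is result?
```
Trace:
  msg='key'
  msg='key', result='keX'

Final answer: 'keX'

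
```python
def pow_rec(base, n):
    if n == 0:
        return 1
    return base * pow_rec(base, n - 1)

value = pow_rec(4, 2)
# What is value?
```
Call trace:
pow_rec(base=4, n=2)
  pow_rec(base=4, n=1)
    pow_rec(base=4, n=0)
    -> return 1
  -> return 4
-> return 16

Final answer: 16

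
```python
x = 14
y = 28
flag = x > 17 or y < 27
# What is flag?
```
Trace:
  x=14
  x=14, y=28
  x=14, y=28, flag=False

Final answer: False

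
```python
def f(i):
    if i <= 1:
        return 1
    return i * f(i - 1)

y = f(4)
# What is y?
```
Call trace:
f(i=4)
  f(i=3)
    f(i=2)
      f(i=1)
      -> return 1
    -> return 2
  -> return 6
-> return 24

Final answer: 24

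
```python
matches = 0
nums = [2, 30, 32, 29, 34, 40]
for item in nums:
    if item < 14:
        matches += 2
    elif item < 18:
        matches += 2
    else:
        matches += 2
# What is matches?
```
Trace:
  matches=0
  matches=2, item=2
  matches=4, item=30
  matches=6, item=32
  matches=8, item=29
  matches=10, item=34
  matches=12, item=40

Final answer: 12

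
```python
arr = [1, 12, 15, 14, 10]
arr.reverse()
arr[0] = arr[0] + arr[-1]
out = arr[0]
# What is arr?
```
Trace:
  arr=[1, 12, 15, 14, 10]
  arr=[10, 14, 15, 12, 1]
  arr=[11, 14, 15, 12, 1]
  arr=[11, 14, 15, 12, 1], out=11

Final answer: [11, 14, 15, 12, 1]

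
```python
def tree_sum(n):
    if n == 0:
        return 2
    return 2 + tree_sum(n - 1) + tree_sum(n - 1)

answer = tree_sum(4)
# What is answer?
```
Call trace (a repeated sub-call is expanded the first time; later identical calls just restate its return value):
tree_sum(n=4)
  tree_sum(n=3)
    tree_sum(n=2)
      tree_sum(n=1)
        tree_sum(n=0)
        -> return 2
        tree_sum(n=0)
        -> return 2
      -> return 6
      tree_sum(n=1) -> return 6  (same call as traced above)
    -> return 14
    tree_sum(n=2) -> return 14  (same call as traced above)
  -> return 30
  tree_sum(n=3) -> return 30  (same call as traced above)
-> return 62

Final answer: 62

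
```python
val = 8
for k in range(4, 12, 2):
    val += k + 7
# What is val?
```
Trace:
  val=8
  val=19, k=4
  val=32, k=6
  val=47, k=8
  val=64, k=10

Final answer: 64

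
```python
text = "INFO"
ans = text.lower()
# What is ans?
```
Trace:
  text='INFO'
  text='INFO', ans='info'

Final answer: 'info'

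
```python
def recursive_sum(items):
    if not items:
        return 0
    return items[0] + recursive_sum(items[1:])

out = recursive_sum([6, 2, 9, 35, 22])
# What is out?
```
Call trace:
recursive_sum(items=[6, 2, 9, 35, 22])
  recursive_sum(items=[2, 9, 35, 22])
    recursive_sum(items=[9, 35, 22])
      recursive_sum(items=[35, 22])
        recursive_sum(items=[22])
          recursive_sum(items=[])
          -> return 0
        -> return 22
      -> return 57
    -> return 66
  -> return 68
-> return 74

Final answer: 74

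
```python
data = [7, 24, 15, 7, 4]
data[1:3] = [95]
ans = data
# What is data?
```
Trace:
  data=[7, 24, 15, 7, 4]
  data=[7, 95, 7, 4]
  data=[7, 95, 7, 4], ans=[7, 95, 7, 4]

Final answer: [7, 95, 7, 4]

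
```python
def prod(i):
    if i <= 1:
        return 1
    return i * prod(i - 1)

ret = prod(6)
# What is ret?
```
Call trace:
prod(i=6)
  prod(i=5)
    prod(i=4)
      prod(i=3)
        prod(i=2)
          prod(i=1)
          -> return 1
        -> return 2
      -> return 6
    -> return 24
  -> return 120
-> return 720

Final answer: 720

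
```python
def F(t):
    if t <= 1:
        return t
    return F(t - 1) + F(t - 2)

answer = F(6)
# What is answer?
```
Call trace (a repeated sub-call is expanded the first time; later identical calls just restate its return value):
F(t=6)
  F(t=5)
    F(t=4)
      F(t=3)
        F(t=2)
          F(t=1)
          -> return 1
          F(t=0)
          -> return 0
        -> return 1
        F(t=1)
        -> return 1
      -> return 2
      F(t=2) -> return 1  (same call as traced above)
    -> return 3
    F(t=3) -> return 2  (same call as traced above)
  -> return 5
  F(t=4) -> return 3  (same call as traced above)
-> return 8

Final answer: 8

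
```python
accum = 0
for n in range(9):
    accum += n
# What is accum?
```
Trace:
  accum=0
  accum=0, n=0
  accum=1, n=1
  accum=3, n=2
  accum=6, n=3
  accum=10, n=4
  accum=15, n=5
  accum=21, n=6
  accum=28, n=7
  accum=36, n=8

Final answer: 36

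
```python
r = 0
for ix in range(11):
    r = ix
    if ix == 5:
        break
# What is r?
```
Trace:
  r=0
  r=0, ix=0
  r=1, ix=1
  r=2, ix=2
  r=3, ix=3
  r=4, ix=4
  r=5, ix=5

Final answer: 5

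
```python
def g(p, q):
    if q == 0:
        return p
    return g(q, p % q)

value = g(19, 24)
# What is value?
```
Call trace:
g(p=19, q=24)
  g(p=24, q=19)
    g(p=19, q=5)
      g(p=5, q=4)
        g(p=4, q=1)
          g(p=1, q=0)
          -> return 1
        -> return 1
      -> return 1
    -> return 1
  -> return 1
-> return 1

Final answer: 1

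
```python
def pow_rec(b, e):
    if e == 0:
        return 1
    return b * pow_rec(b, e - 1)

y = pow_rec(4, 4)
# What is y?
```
Call trace:
pow_rec(b=4, e=4)
  pow_rec(b=4, e=3)
    pow_rec(b=4, e=2)
      pow_rec(b=4, e=1)
        pow_rec(b=4, e=0)
        -> return 1
      -> return 4
    -> return 16
  -> return 64
-> return 256

Final answer: 256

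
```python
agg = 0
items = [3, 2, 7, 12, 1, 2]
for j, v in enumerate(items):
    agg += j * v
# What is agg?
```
Trace:
  agg=0
  agg=0, j=0, v=3
  agg=2, j=1, v=2
  agg=16, j=2, v=7
  agg=52, j=3, v=12
  agg=56, j=4, v=1
  agg=66, j=5, v=2

Final answer: 66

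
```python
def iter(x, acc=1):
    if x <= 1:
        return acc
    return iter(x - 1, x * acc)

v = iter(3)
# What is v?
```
Call trace:
iter(x=3, acc=1)
  iter(x=2, acc=3)
    iter(x=1, acc=6)
    -> return 6
  -> return 6
-> return 6

Final answer: 6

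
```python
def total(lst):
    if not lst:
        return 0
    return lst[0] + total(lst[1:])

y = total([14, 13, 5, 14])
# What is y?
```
Call trace:
total(lst=[14, 13, 5, 14])
  total(lst=[13, 5, 14])
    total(lst=[5, 14])
      total(lst=[14])
        total(lst=[])
        -> return 0
      -> return 14
    -> return 19
  -> return 32
-> return 46

Final answer: 46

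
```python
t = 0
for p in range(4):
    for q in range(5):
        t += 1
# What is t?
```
Trace:
  t=0
  t=1, p=0, q=0
  t=2, p=0, q=1
  t=3, p=0, q=2
  t=4, p=0, q=3
  t=5, p=0, q=4
  t=6, p=1, q=0
  t=7, p=1, q=1
  t=8, p=1, q=2
  t=9, p=1, q=3
  t=10, p=1, q=4
  t=11, p=2, q=0
  t=12, p=2, q=1
  t=13, p=2, q=2
  t=14, p=2, q=3
  t=15, p=2, q=4
  t=16, p=3, q=0
  t=17, p=3, q=1
  t=18, p=3, q=2
  t=19, p=3, q=3
  t=20, p=3, q=4

Final answer: 20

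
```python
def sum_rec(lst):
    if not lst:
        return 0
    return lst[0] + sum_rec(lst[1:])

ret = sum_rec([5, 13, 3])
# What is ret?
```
Call trace:
sum_rec(lst=[5, 13, 3])
  sum_rec(lst=[13, 3])
    sum_rec(lst=[3])
      sum_rec(lst=[])
      -> return 0
    -> return 3
  -> return 16
-> return 21

Final answer: 21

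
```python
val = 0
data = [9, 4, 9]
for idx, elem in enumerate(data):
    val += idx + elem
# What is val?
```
Trace:
  val=0
  val=9, idx=0, elem=9
  val=14, idx=1, elem=4
  val=25, idx=2, elem=9

Final answer: 25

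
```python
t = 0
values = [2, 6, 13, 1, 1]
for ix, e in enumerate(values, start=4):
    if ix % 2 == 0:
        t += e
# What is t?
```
Trace:
  t=0
  t=2, ix=4, e=2
  t=2, ix=5, e=6
  t=15, ix=6, e=13
  t=15, ix=7, e=1
  t=16, ix=8, e=1

Final answer: 16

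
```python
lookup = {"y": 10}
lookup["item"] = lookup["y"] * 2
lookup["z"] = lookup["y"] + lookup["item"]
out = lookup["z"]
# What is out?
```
Trace:
  lookup={'y': 10}
  lookup={'y': 10, 'item': 20}
  lookup={'y': 10, 'item': 20, 'z': 30}
  lookup={'y': 10, 'item': 20, 'z': 30}, out=30

Final answer: 30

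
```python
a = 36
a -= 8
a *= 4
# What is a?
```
Trace:
  a=36
  a=28
  a=112

Final answer: 112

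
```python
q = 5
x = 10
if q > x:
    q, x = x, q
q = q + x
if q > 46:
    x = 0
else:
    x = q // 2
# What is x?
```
Trace:
  q=5
  q=5, x=10
  q=5, x=10
  q=15, x=10
  q=15, x=7

Final answer: 7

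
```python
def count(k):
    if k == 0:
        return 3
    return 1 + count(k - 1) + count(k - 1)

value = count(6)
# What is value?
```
Call trace (a repeated sub-call is expanded the first time; later identical calls just restate its return value):
count(k=6)
  count(k=5)
    count(k=4)
      count(k=3)
        count(k=2)
          count(k=1)
            count(k=0)
            -> return 3
            count(k=0)
            -> return 3
          -> return 7
          count(k=1) -> return 7  (same call as traced above)
        -> return 15
        count(k=2) -> return 15  (same call as traced above)
      -> return 31
      count(k=3) -> return 31  (same call as traced above)
    -> return 63
    count(k=4) -> return 63  (same call as traced above)
  -> return 127
  count(k=5) -> return 127  (same call as traced above)
-> return 255

Final answer: 255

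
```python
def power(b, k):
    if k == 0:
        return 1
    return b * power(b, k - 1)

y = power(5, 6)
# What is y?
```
Call trace:
power(b=5, k=6)
  power(b=5, k=5)
    power(b=5, k=4)
      power(b=5, k=3)
        power(b=5, k=2)
          power(b=5, k=1)
            power(b=5, k=0)
            -> return 1
          -> return 5
        -> return 25
      -> return 125
    -> return 625
  -> return 3125
-> return 15625

Final answer: 15625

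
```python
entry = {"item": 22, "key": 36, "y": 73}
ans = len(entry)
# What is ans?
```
Trace:
  entry={'item': 22, 'key': 36, 'y': 73}
  entry={'item': 22, 'key': 36, 'y': 73}, ans=3

Final answer: 3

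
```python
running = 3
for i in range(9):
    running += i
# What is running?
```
Trace:
  running=3
  running=3, i=0
  running=4, i=1
  running=6, i=2
  running=9, i=3
  running=13, i=4
  running=18, i=5
  running=24, i=6
  running=31, i=7
  running=39, i=8

Final answer: 39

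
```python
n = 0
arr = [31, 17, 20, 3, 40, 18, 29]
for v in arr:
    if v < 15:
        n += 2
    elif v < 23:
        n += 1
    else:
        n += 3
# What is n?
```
Trace:
  n=0
  n=3, v=31
  n=4, v=17
  n=5, v=20
  n=7, v=3
  n=10, v=40
  n=11, v=18
  n=14, v=29

Final answer: 14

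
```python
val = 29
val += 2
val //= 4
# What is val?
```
Trace:
  val=29
  val=31
  val=7

Final answer: 7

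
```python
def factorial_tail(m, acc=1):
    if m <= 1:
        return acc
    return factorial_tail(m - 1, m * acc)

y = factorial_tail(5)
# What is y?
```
Call trace:
factorial_tail(m=5, acc=1)
  factorial_tail(m=4, acc=5)
    factorial_tail(m=3, acc=20)
      factorial_tail(m=2, acc=60)
        factorial_tail(m=1, acc=120)
        -> return 120
      -> return 120
    -> return 120
  -> return 120
-> return 120

Final answer: 120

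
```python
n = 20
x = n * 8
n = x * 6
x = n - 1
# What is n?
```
Trace:
  n=20
  n=20, x=160
  n=960, x=160
  n=960, x=959

Final answer: 960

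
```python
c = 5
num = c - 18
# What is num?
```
Trace:
  c=5
  c=5, num=-13

Final answer: -13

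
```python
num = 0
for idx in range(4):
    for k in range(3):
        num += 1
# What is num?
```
Trace:
  num=0
  num=1, idx=0, k=0
  num=2, idx=0, k=1
  num=3, idx=0, k=2
  num=4, idx=1, k=0
  num=5, idx=1, k=1
  num=6, idx=1, k=2
  num=7, idx=2, k=0
  num=8, idx=2, k=1
  num=9, idx=2, k=2
  num=10, idx=3, k=0
  num=11, idx=3, k=1
  num=12, idx=3, k=2

Final answer: 12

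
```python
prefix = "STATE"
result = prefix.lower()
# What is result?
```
Trace:
  prefix='STATE'
  prefix='STATE', result='state'

Final answer: 'state'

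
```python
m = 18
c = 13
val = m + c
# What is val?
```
Trace:
  m=18
  m=18, c=13
  m=18, c=13, val=31

Final answer: 31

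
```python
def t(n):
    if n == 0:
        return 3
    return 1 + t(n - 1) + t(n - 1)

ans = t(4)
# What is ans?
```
Call trace (a repeated sub-call is expanded the first time; later identical calls just restate its return value):
t(n=4)
  t(n=3)
    t(n=2)
      t(n=1)
        t(n=0)
        -> return 3
        t(n=0)
        -> return 3
      -> return 7
      t(n=1) -> return 7  (same call as traced above)
    -> return 15
    t(n=2) -> return 15  (same call as traced above)
  -> return 31
  t(n=3) -> return 31  (same call as traced above)
-> return 63

Final answer: 63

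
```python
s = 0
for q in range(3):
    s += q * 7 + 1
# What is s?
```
Trace:
  s=0
  s=1, q=0
  s=9, q=1
  s=24, q=2

Final answer: 24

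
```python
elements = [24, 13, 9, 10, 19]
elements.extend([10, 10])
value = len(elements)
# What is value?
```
Trace:
  elements=[24, 13, 9, 10, 19]
  elements=[24, 13, 9, 10, 19, 10, 10]
  elements=[24, 13, 9, 10, 19, 10, 10], value=7

Final answer: 7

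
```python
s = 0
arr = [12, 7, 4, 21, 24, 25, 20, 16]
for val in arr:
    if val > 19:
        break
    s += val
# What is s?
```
Trace:
  s=0
  s=12, val=12
  s=19, val=7
  s=23, val=4
  s=23, val=21

Final answer: 23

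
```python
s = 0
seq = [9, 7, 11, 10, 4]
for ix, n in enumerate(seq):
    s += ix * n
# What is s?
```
Trace:
  s=0
  s=0, ix=0, n=9
  s=7, ix=1, n=7
  s=29, ix=2, n=11
  s=59, ix=3, n=10
  s=75, ix=4, n=4

Final answer: 75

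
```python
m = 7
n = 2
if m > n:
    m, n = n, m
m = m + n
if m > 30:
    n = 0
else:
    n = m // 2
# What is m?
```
Trace:
  m=7
  m=7, n=2
  m=2, n=7
  m=9, n=7
  m=9, n=4

Final answer: 9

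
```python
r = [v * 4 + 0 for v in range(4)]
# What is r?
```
Trace:
  v=0
  v=1
  v=2
  v=3
  r=[0, 4, 8, 12]

Final answer: [0, 4, 8, 12]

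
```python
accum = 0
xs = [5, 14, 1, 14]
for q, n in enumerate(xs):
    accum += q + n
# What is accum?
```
Trace:
  accum=0
  accum=5, q=0, n=5
  accum=20, q=1, n=14
  accum=23, q=2, n=1
  accum=40, q=3, n=14

Final answer: 40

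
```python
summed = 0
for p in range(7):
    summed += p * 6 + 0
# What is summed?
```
Trace:
  summed=0
  summed=0, p=0
  summed=6, p=1
  summed=18, p=2
  summed=36, p=3
  summed=60, p=4
  summed=90, p=5
  summed=126, p=6

Final answer: 126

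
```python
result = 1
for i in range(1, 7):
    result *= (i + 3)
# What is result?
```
Trace:
  result=1
  result=4, i=1
  result=20, i=2
  result=120, i=3
  result=840, i=4
  result=6720, i=5
  result=60480, i=6

Final answer: 60480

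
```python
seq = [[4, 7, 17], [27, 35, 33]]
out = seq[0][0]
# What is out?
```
Trace:
  seq=[[4, 7, 17], [27, 35, 33]]
  seq=[[4, 7, 17], [27, 35, 33]], out=4

Final answer: 4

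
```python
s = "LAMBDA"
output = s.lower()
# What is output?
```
Trace:
  s='LAMBDA'
  s='LAMBDA', output='lambda'

Final answer: 'lambda'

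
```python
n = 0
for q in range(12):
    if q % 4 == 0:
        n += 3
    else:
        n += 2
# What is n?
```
Trace:
  n=0
  n=3, q=0
  n=5, q=1
  n=7, q=2
  n=9, q=3
  n=12, q=4
  n=14, q=5
  n=16, q=6
  n=18, q=7
  n=21, q=8
  n=23, q=9
  n=25, q=10
  n=27, q=11

Final answer: 27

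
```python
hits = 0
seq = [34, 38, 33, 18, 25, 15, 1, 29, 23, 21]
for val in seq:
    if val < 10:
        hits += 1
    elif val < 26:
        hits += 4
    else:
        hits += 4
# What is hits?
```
Trace:
  hits=0
  hits=4, val=34
  hits=8, val=38
  hits=12, val=33
  hits=16, val=18
  hits=20, val=25
  hits=24, val=15
  hits=25, val=1
  hits=29, val=29
  hits=33, val=23
  hits=37, val=21

Final answer: 37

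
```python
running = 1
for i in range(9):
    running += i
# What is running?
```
Trace:
  running=1
  running=1, i=0
  running=2, i=1
  running=4, i=2
  running=7, i=3
  running=11, i=4
  running=16, i=5
  running=22, i=6
  running=29, i=7
  running=37, i=8

Final answer: 37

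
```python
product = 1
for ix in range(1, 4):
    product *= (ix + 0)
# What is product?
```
Trace:
  product=1
  product=1, ix=1
  product=2, ix=2
  product=6, ix=3

Final answer: 6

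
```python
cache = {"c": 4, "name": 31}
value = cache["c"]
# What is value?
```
Trace:
  cache={'c': 4, 'name': 31}
  cache={'c': 4, 'name': 31}, value=4

Final answer: 4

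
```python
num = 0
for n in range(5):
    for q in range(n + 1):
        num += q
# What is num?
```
Trace:
  num=0
  num=0, n=0, q=0
  num=0, n=1, q=0
  num=1, n=1, q=1
  num=1, n=2, q=0
  num=2, n=2, q=1
  num=4, n=2, q=2
  num=4, n=3, q=0
  num=5, n=3, q=1
  num=7, n=3, q=2
  num=10, n=3, q=3
  num=10, n=4, q=0
  num=11, n=4, q=1
  num=13, n=4, q=2
  num=16, n=4, q=3
  num=20, n=4, q=4

Final answer: 20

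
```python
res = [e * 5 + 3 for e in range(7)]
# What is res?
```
Trace:
  e=0
  e=1
  e=2
  e=3
  e=4
  e=5
  e=6
  res=[3, 8, 13, 18, 23, 28, 33]

Final answer: [3, 8, 13, 18, 23, 28, 33]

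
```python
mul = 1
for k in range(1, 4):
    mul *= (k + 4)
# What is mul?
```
Trace:
  mul=1
  mul=5, k=1
  mul=30, k=2
  mul=210, k=3

Final answer: 210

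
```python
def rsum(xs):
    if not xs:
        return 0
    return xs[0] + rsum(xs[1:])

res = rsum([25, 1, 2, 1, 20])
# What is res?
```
Call trace:
rsum(xs=[25, 1, 2, 1, 20])
  rsum(xs=[1, 2, 1, 20])
    rsum(xs=[2, 1, 20])
      rsum(xs=[1, 20])
        rsum(xs=[20])
          rsum(xs=[])
          -> return 0
        -> return 20
      -> return 21
    -> return 23
  -> return 24
-> return 49

Final answer: 49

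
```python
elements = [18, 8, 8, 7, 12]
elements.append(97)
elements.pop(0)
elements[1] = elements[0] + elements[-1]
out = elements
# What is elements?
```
Trace:
  elements=[18, 8, 8, 7, 12]
  elements=[18, 8, 8, 7, 12, 97]
  elements=[8, 8, 7, 12, 97]
  elements=[8, 105, 7, 12, 97]
  elements=[8, 105, 7, 12, 97], out=[8, 105, 7, 12, 97]

Final answer: [8, 105, 7, 12, 97]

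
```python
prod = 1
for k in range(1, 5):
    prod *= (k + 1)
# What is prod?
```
Trace:
  prod=1
  prod=2, k=1
  prod=6, k=2
  prod=24, k=3
  prod=120, k=4

Final answer: 120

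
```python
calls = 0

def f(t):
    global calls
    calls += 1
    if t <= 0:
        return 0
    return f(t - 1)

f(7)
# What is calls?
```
Call trace:
f(t=7)
  f(t=6)
    f(t=5)
      f(t=4)
        f(t=3)
          f(t=2)
            f(t=1)
              f(t=0)
              -> return 0
            -> return 0
          -> return 0
        -> return 0
      -> return 0
    -> return 0
  -> return 0
-> return 0

calls is incremented once per call. f is entered once for each t = 7, 6, 5, 4, 3, 2, 1, 0 (the t <= 0 call returns without recursing), i.e. 7 + 1 calls.
calls = 8

Final answer: 8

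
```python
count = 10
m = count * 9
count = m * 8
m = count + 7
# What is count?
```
Trace:
  count=10
  count=10, m=90
  count=720, m=90
  count=720, m=727

Final answer: 720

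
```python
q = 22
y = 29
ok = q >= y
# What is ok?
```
Trace:
  q=22
  q=22, y=29
  q=22, y=29, ok=False

Final answer: False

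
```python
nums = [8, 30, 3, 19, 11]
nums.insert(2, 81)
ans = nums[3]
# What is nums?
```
Trace:
  nums=[8, 30, 3, 19, 11]
  nums=[8, 30, 81, 3, 19, 11]
  nums=[8, 30, 81, 3, 19, 11], ans=3

Final answer: [8, 30, 81, 3, 19, 11]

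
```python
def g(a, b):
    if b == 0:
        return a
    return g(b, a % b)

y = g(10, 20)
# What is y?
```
Call trace:
g(a=10, b=20)
  g(a=20, b=10)
    g(a=10, b=0)
    -> return 10
  -> return 10
-> return 10

Final answer: 10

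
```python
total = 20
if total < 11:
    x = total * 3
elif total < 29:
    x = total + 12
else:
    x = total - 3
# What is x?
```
Trace:
  total=20
  total=20, x=32

Final answer: 32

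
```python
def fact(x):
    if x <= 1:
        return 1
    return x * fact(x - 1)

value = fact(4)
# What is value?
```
Call trace:
fact(x=4)
  fact(x=3)
    fact(x=2)
      fact(x=1)
      -> return 1
    -> return 2
  -> return 6
-> return 24

Final answer: 24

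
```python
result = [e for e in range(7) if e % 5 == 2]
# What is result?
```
Trace:
  e=0
  e=1
  e=2
  e=3
  e=4
  e=5
  e=6
  result=[2]

Final answer: [2]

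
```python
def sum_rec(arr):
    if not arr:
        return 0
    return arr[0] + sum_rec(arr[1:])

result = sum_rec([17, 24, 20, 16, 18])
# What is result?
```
Call trace:
sum_rec(arr=[17, 24, 20, 16, 18])
  sum_rec(arr=[24, 20, 16, 18])
    sum_rec(arr=[20, 16, 18])
      sum_rec(arr=[16, 18])
        sum_rec(arr=[18])
          sum_rec(arr=[])
          -> return 0
        -> return 18
      -> return 34
    -> return 54
  -> return 78
-> return 95

Final answer: 95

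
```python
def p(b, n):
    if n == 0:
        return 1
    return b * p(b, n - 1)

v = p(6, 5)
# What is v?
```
Call trace:
p(b=6, n=5)
  p(b=6, n=4)
    p(b=6, n=3)
      p(b=6, n=2)
        p(b=6, n=1)
          p(b=6, n=0)
          -> return 1
        -> return 6
      -> return 36
    -> return 216
  -> return 1296
-> return 7776

Final answer: 7776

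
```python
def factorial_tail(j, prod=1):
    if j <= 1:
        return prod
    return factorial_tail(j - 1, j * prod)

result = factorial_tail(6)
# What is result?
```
Call trace:
factorial_tail(j=6, prod=1)
  factorial_tail(j=5, prod=6)
    factorial_tail(j=4, prod=30)
      factorial_tail(j=3, prod=120)
        factorial_tail(j=2, prod=360)
          factorial_tail(j=1, prod=720)
          -> return 720
        -> return 720
      -> return 720
    -> return 720
  -> return 720
-> return 720

Final answer: 720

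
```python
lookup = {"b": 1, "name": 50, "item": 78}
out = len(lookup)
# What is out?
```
Trace:
  lookup={'b': 1, 'name': 50, 'item': 78}
  lookup={'b': 1, 'name': 50, 'item': 78}, out=3

Final answer: 3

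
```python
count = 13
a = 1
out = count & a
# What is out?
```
Trace:
  count=13
  count=13, a=1
  count=13, a=1, out=1

Final answer: 1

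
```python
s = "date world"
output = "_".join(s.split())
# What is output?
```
Trace:
  s='date world'
  s='date world', output='date_world'

Final answer: 'date_world'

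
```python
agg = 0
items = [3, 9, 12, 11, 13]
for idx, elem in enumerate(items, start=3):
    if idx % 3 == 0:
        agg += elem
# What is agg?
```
Trace:
  agg=0
  agg=3, idx=3, elem=3
  agg=3, idx=4, elem=9
  agg=3, idx=5, elem=12
  agg=14, idx=6, elem=11
  agg=14, idx=7, elem=13

Final answer: 14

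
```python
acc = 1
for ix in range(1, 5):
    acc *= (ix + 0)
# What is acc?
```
Trace:
  acc=1
  acc=1, ix=1
  acc=2, ix=2
  acc=6, ix=3
  acc=24, ix=4

Final answer: 24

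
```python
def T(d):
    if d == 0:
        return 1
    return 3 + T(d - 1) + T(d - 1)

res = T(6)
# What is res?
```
Call trace (a repeated sub-call is expanded the first time; later identical calls just restate its return value):
T(d=6)
  T(d=5)
    T(d=4)
      T(d=3)
        T(d=2)
          T(d=1)
            T(d=0)
            -> return 1
            T(d=0)
            -> return 1
          -> return 5
          T(d=1) -> return 5  (same call as traced above)
        -> return 13
        T(d=2) -> return 13  (same call as traced above)
      -> return 29
      T(d=3) -> return 29  (same call as traced above)
    -> return 61
    T(d=4) -> return 61  (same call as traced above)
  -> return 125
  T(d=5) -> return 125  (same call as traced above)
-> return 253

Final answer: 253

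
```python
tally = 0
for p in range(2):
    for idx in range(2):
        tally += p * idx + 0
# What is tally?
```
Trace:
  tally=0
  tally=0, p=0, idx=0
  tally=0, p=0, idx=1
  tally=0, p=1, idx=0
  tally=1, p=1, idx=1

Final answer: 1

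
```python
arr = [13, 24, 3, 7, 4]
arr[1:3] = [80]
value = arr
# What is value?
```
Trace:
  arr=[13, 24, 3, 7, 4]
  arr=[13, 80, 7, 4]
  arr=[13, 80, 7, 4], value=[13, 80, 7, 4]

Final answer: [13, 80, 7, 4]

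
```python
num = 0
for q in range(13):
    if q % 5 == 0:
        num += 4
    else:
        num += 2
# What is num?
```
Trace:
  num=0
  num=4, q=0
  num=6, q=1
  num=8, q=2
  num=10, q=3
  num=12, q=4
  num=16, q=5
  num=18, q=6
  num=20, q=7
  num=22, q=8
  num=24, q=9
  num=28, q=10
  num=30, q=11
  num=32, q=12

Final answer: 32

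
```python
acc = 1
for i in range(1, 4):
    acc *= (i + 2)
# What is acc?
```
Trace:
  acc=1
  acc=3, i=1
  acc=12, i=2
  acc=60, i=3

Final answer: 60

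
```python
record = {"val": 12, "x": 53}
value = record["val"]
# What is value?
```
Trace:
  record={'val': 12, 'x': 53}
  record={'val': 12, 'x': 53}, value=12

Final answer: 12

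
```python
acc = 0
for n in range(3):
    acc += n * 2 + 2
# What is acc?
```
Trace:
  acc=0
  acc=2, n=0
  acc=6, n=1
  acc=12, n=2

Final answer: 12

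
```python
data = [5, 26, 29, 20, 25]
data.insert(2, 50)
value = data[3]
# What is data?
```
Trace:
  data=[5, 26, 29, 20, 25]
  data=[5, 26, 50, 29, 20, 25]
  data=[5, 26, 50, 29, 20, 25], value=29

Final answer: [5, 26, 50, 29, 20, 25]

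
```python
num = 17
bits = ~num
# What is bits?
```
Trace:
  num=17
  num=17, bits=-18

Final answer: -18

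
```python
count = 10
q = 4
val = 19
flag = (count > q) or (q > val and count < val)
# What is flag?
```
Trace:
  count=10
  count=10, q=4
  count=10, q=4, val=19
  count=10, q=4, val=19, flag=True

Final answer: True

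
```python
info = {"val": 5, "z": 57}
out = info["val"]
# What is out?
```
Trace:
  info={'val': 5, 'z': 57}
  info={'val': 5, 'z': 57}, out=5

Final answer: 5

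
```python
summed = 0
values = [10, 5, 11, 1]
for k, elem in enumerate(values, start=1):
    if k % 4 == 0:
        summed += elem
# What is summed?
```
Trace:
  summed=0
  summed=0, k=1, elem=10
  summed=0, k=2, elem=5
  summed=0, k=3, elem=11
  summed=1, k=4, elem=1

Final answer: 1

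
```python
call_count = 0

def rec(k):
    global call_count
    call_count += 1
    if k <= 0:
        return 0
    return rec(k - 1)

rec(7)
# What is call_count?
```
Call trace:
rec(k=7)
  rec(k=6)
    rec(k=5)
      rec(k=4)
        rec(k=3)
          rec(k=2)
            rec(k=1)
              rec(k=0)
              -> return 0
            -> return 0
          -> return 0
        -> return 0
      -> return 0
    -> return 0
  -> return 0
-> return 0

call_count is incremented once per call. rec is entered once for each k = 7, 6, 5, 4, 3, 2, 1, 0 (the k <= 0 call returns without recursing), i.e. 7 + 1 calls.
call_count = 8

Final answer: 8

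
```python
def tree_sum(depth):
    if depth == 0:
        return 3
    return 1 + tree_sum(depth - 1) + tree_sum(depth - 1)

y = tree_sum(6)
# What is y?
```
Call trace (a repeated sub-call is expanded the first time; later identical calls just restate its return value):
tree_sum(depth=6)
  tree_sum(depth=5)
    tree_sum(depth=4)
      tree_sum(depth=3)
        tree_sum(depth=2)
          tree_sum(depth=1)
            tree_sum(depth=0)
            -> return 3
            tree_sum(depth=0)
            -> return 3
          -> return 7
          tree_sum(depth=1) -> return 7  (same call as traced above)
        -> return 15
        tree_sum(depth=2) -> return 15  (same call as traced above)
      -> return 31
      tree_sum(depth=3) -> return 31  (same call as traced above)
    -> return 63
    tree_sum(depth=4) -> return 63  (same call as traced above)
  -> return 127
  tree_sum(depth=5) -> return 127  (same call as traced above)
-> return 255

Final answer: 255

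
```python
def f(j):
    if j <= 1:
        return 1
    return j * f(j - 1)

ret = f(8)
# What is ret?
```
Call trace:
f(j=8)
  f(j=7)
    f(j=6)
      f(j=5)
        f(j=4)
          f(j=3)
            f(j=2)
              f(j=1)
              -> return 1
            -> return 2
          -> return 6
        -> return 24
      -> return 120
    -> return 720
  -> return 5040
-> return 40320

Final answer: 40320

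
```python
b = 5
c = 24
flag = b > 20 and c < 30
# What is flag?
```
Trace:
  b=5
  b=5, c=24
  b=5, c=24, flag=False

Final answer: False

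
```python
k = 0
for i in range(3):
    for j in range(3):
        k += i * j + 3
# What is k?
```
Trace:
  k=0
  k=3, i=0, j=0
  k=6, i=0, j=1
  k=9, i=0, j=2
  k=12, i=1, j=0
  k=16, i=1, j=1
  k=21, i=1, j=2
  k=24, i=2, j=0
  k=29, i=2, j=1
  k=36, i=2, j=2

Final answer: 36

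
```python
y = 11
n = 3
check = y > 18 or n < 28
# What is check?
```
Trace:
  y=11
  y=11, n=3
  y=11, n=3, check=True

Final answer: True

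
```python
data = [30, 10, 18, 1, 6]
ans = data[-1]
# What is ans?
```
Trace:
  data=[30, 10, 18, 1, 6]
  data=[30, 10, 18, 1, 6], ans=6

Final answer: 6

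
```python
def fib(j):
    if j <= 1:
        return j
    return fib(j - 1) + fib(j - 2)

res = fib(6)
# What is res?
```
Call trace (a repeated sub-call is expanded the first time; later identical calls just restate its return value):
fib(j=6)
  fib(j=5)
    fib(j=4)
      fib(j=3)
        fib(j=2)
          fib(j=1)
          -> return 1
          fib(j=0)
          -> return 0
        -> return 1
        fib(j=1)
        -> return 1
      -> return 2
      fib(j=2) -> return 1  (same call as traced above)
    -> return 3
    fib(j=3) -> return 2  (same call as traced above)
  -> return 5
  fib(j=4) -> return 3  (same call as traced above)
-> return 8

Final answer: 8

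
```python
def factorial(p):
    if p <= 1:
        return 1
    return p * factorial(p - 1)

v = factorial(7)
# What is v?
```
Call trace:
factorial(p=7)
  factorial(p=6)
    factorial(p=5)
      factorial(p=4)
        factorial(p=3)
          factorial(p=2)
            factorial(p=1)
            -> return 1
          -> return 2
        -> return 6
      -> return 24
    -> return 120
  -> return 720
-> return 5040

Final answer: 5040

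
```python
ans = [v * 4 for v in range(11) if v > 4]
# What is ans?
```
Trace:
  v=0
  v=1
  v=2
  v=3
  v=4
  v=5
  v=6
  v=7
  v=8
  v=9
  v=10
  ans=[20, 24, 28, 32, 36, 40]

Final answer: [20, 24, 28, 32, 36, 40]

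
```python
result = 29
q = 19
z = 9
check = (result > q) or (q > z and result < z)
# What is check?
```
Trace:
  result=29
  result=29, q=19
  result=29, q=19, z=9
  result=29, q=19, z=9, check=True

Final answer: True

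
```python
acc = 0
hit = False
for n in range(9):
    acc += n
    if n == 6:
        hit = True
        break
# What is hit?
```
Trace:
  acc=0
  acc=0, hit=False
  acc=0, hit=False, n=0
  acc=1, hit=False, n=1
  acc=3, hit=False, n=2
  acc=6, hit=False, n=3
  acc=10, hit=False, n=4
  acc=15, hit=False, n=5
  acc=21, hit=True, n=6

Final answer: True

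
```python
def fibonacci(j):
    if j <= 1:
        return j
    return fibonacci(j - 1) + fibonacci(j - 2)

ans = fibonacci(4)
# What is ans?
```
Call trace (a repeated sub-call is expanded the first time; later identical calls just restate its return value):
fibonacci(j=4)
  fibonacci(j=3)
    fibonacci(j=2)
      fibonacci(j=1)
      -> return 1
      fibonacci(j=0)
      -> return 0
    -> return 1
    fibonacci(j=1)
    -> return 1
  -> return 2
  fibonacci(j=2) -> return 1  (same call as traced above)
-> return 3

Final answer: 3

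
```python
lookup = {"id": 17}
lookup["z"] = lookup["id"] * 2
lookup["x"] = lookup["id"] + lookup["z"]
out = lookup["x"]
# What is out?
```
Trace:
  lookup={'id': 17}
  lookup={'id': 17, 'z': 34}
  lookup={'id': 17, 'z': 34, 'x': 51}
  lookup={'id': 17, 'z': 34, 'x': 51}, out=51

Final answer: 51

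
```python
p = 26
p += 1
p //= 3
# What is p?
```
Trace:
  p=26
  p=27
  p=9

Final answer: 9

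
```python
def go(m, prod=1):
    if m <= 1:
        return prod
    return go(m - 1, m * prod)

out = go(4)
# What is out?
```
Call trace:
go(m=4, prod=1)
  go(m=3, prod=4)
    go(m=2, prod=12)
      go(m=1, prod=24)
      -> return 24
    -> return 24
  -> return 24
-> return 24

Final answer: 24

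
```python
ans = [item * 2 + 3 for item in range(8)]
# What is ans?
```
Trace:
  item=0
  item=1
  item=2
  item=3
  item=4
  item=5
  item=6
  item=7
  ans=[3, 5, 7, 9, 11, 13, 15, 17]

Final answer: [3, 5, 7, 9, 11, 13, 15, 17]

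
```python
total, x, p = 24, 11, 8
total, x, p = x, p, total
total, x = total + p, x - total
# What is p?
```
Trace:
  total=24, x=11, p=8
  total=11, x=8, p=24
  total=35, x=-3, p=24

Final answer: 24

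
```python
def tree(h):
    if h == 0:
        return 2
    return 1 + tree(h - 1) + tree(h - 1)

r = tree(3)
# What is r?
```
Call trace (a repeated sub-call is expanded the first time; later identical calls just restate its return value):
tree(h=3)
  tree(h=2)
    tree(h=1)
      tree(h=0)
      -> return 2
      tree(h=0)
      -> return 2
    -> return 5
    tree(h=1) -> return 5  (same call as traced above)
  -> return 11
  tree(h=2) -> return 11  (same call as traced above)
-> return 23

Final answer: 23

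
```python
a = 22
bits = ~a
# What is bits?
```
Trace:
  a=22
  a=22, bits=-23

Final answer: -23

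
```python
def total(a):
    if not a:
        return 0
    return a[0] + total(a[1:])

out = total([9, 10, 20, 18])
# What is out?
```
Call trace:
total(a=[9, 10, 20, 18])
  total(a=[10, 20, 18])
    total(a=[20, 18])
      total(a=[18])
        total(a=[])
        -> return 0
      -> return 18
    -> return 38
  -> return 48
-> return 57

Final answer: 57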